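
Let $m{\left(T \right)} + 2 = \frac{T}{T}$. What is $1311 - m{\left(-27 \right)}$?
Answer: $1312$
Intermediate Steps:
$m{\left(T \right)} = -1$ ($m{\left(T \right)} = -2 + \frac{T}{T} = -2 + 1 = -1$)
$1311 - m{\left(-27 \right)} = 1311 - -1 = 1311 + 1 = 1312$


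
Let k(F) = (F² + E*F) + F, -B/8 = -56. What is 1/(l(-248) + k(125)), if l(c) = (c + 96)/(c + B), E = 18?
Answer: 25/449981 ≈ 5.5558e-5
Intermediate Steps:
B = 448 (B = -8*(-56) = 448)
k(F) = F² + 19*F (k(F) = (F² + 18*F) + F = F² + 19*F)
l(c) = (96 + c)/(448 + c) (l(c) = (c + 96)/(c + 448) = (96 + c)/(448 + c))
1/(l(-248) + k(125)) = 1/((96 - 248)/(448 - 248) + 125*(19 + 125)) = 1/(-152/200 + 125*144) = 1/((1/200)*(-152) + 18000) = 1/(-19/25 + 18000) = 1/(449981/25) = 25/449981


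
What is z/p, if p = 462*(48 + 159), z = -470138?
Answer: -235069/47817 ≈ -4.9160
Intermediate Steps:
p = 95634 (p = 462*207 = 95634)
z/p = -470138/95634 = -470138*1/95634 = -235069/47817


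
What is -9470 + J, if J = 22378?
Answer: 12908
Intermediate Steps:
-9470 + J = -9470 + 22378 = 12908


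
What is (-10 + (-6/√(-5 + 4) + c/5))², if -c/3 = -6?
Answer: 124/25 - 384*I/5 ≈ 4.96 - 76.8*I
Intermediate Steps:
c = 18 (c = -3*(-6) = 18)
(-10 + (-6/√(-5 + 4) + c/5))² = (-10 + (-6/√(-5 + 4) + 18/5))² = (-10 + (-6*(-I) + 18*(⅕)))² = (-10 + (-6*(-I) + 18/5))² = (-10 + (-(-6)*I + 18/5))² = (-10 + (6*I + 18/5))² = (-10 + (18/5 + 6*I))² = (-32/5 + 6*I)²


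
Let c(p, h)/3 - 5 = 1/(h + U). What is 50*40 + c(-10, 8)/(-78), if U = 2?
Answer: 519949/260 ≈ 1999.8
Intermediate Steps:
c(p, h) = 15 + 3/(2 + h) (c(p, h) = 15 + 3/(h + 2) = 15 + 3/(2 + h))
50*40 + c(-10, 8)/(-78) = 50*40 + (3*(11 + 5*8)/(2 + 8))/(-78) = 2000 + (3*(11 + 40)/10)*(-1/78) = 2000 + (3*(⅒)*51)*(-1/78) = 2000 + (153/10)*(-1/78) = 2000 - 51/260 = 519949/260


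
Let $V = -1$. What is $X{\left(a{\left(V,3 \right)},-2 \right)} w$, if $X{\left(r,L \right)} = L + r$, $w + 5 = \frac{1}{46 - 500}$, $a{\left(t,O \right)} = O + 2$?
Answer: $- \frac{6813}{454} \approx -15.007$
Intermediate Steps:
$a{\left(t,O \right)} = 2 + O$
$w = - \frac{2271}{454}$ ($w = -5 + \frac{1}{46 - 500} = -5 + \frac{1}{-454} = -5 - \frac{1}{454} = - \frac{2271}{454} \approx -5.0022$)
$X{\left(a{\left(V,3 \right)},-2 \right)} w = \left(-2 + \left(2 + 3\right)\right) \left(- \frac{2271}{454}\right) = \left(-2 + 5\right) \left(- \frac{2271}{454}\right) = 3 \left(- \frac{2271}{454}\right) = - \frac{6813}{454}$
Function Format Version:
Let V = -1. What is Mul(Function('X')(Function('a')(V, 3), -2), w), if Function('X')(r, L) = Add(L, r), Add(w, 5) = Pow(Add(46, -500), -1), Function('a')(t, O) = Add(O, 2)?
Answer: Rational(-6813, 454) ≈ -15.007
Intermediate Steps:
Function('a')(t, O) = Add(2, O)
w = Rational(-2271, 454) (w = Add(-5, Pow(Add(46, -500), -1)) = Add(-5, Pow(-454, -1)) = Add(-5, Rational(-1, 454)) = Rational(-2271, 454) ≈ -5.0022)
Mul(Function('X')(Function('a')(V, 3), -2), w) = Mul(Add(-2, Add(2, 3)), Rational(-2271, 454)) = Mul(Add(-2, 5), Rational(-2271, 454)) = Mul(3, Rational(-2271, 454)) = Rational(-6813, 454)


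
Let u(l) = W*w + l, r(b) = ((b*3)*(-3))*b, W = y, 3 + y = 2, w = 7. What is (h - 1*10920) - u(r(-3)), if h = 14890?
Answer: 4058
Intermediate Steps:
y = -1 (y = -3 + 2 = -1)
W = -1
r(b) = -9*b**2 (r(b) = ((3*b)*(-3))*b = (-9*b)*b = -9*b**2)
u(l) = -7 + l (u(l) = -1*7 + l = -7 + l)
(h - 1*10920) - u(r(-3)) = (14890 - 1*10920) - (-7 - 9*(-3)**2) = (14890 - 10920) - (-7 - 9*9) = 3970 - (-7 - 81) = 3970 - 1*(-88) = 3970 + 88 = 4058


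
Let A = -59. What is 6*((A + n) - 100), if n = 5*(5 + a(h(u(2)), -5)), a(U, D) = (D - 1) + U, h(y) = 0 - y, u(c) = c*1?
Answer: -1044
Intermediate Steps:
u(c) = c
h(y) = -y
a(U, D) = -1 + D + U (a(U, D) = (-1 + D) + U = -1 + D + U)
n = -15 (n = 5*(5 + (-1 - 5 - 1*2)) = 5*(5 + (-1 - 5 - 2)) = 5*(5 - 8) = 5*(-3) = -15)
6*((A + n) - 100) = 6*((-59 - 15) - 100) = 6*(-74 - 100) = 6*(-174) = -1044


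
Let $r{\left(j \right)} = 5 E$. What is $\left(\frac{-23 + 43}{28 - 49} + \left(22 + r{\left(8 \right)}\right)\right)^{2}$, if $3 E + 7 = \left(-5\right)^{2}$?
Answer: $\frac{1149184}{441} \approx 2605.9$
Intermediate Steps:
$E = 6$ ($E = - \frac{7}{3} + \frac{\left(-5\right)^{2}}{3} = - \frac{7}{3} + \frac{1}{3} \cdot 25 = - \frac{7}{3} + \frac{25}{3} = 6$)
$r{\left(j \right)} = 30$ ($r{\left(j \right)} = 5 \cdot 6 = 30$)
$\left(\frac{-23 + 43}{28 - 49} + \left(22 + r{\left(8 \right)}\right)\right)^{2} = \left(\frac{-23 + 43}{28 - 49} + \left(22 + 30\right)\right)^{2} = \left(\frac{20}{-21} + 52\right)^{2} = \left(20 \left(- \frac{1}{21}\right) + 52\right)^{2} = \left(- \frac{20}{21} + 52\right)^{2} = \left(\frac{1072}{21}\right)^{2} = \frac{1149184}{441}$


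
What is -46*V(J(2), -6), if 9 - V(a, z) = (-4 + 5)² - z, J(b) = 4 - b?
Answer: -92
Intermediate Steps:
V(a, z) = 8 + z (V(a, z) = 9 - ((-4 + 5)² - z) = 9 - (1² - z) = 9 - (1 - z) = 9 + (-1 + z) = 8 + z)
-46*V(J(2), -6) = -46*(8 - 6) = -46*2 = -92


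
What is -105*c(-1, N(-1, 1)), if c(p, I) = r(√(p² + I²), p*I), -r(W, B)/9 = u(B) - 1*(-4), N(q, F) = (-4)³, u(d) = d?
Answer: 64260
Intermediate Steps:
N(q, F) = -64
r(W, B) = -36 - 9*B (r(W, B) = -9*(B - 1*(-4)) = -9*(B + 4) = -9*(4 + B) = -36 - 9*B)
c(p, I) = -36 - 9*I*p (c(p, I) = -36 - 9*p*I = -36 - 9*I*p)
-105*c(-1, N(-1, 1)) = -105*(-36 - 9*(-64)*(-1)) = -105*(-36 - 576) = -105*(-612) = 64260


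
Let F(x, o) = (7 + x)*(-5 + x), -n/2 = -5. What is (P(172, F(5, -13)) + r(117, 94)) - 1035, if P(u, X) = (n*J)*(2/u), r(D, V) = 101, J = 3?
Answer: -40147/43 ≈ -933.65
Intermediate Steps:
n = 10 (n = -2*(-5) = 10)
F(x, o) = (-5 + x)*(7 + x)
P(u, X) = 60/u (P(u, X) = (10*3)*(2/u) = 30*(2/u) = 60/u)
(P(172, F(5, -13)) + r(117, 94)) - 1035 = (60/172 + 101) - 1035 = (60*(1/172) + 101) - 1035 = (15/43 + 101) - 1035 = 4358/43 - 1035 = -40147/43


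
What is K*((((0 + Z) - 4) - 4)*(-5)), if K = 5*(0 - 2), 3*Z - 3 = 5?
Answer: -800/3 ≈ -266.67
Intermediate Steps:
Z = 8/3 (Z = 1 + (1/3)*5 = 1 + 5/3 = 8/3 ≈ 2.6667)
K = -10 (K = 5*(-2) = -10)
K*((((0 + Z) - 4) - 4)*(-5)) = -10*(((0 + 8/3) - 4) - 4)*(-5) = -10*((8/3 - 4) - 4)*(-5) = -10*(-4/3 - 4)*(-5) = -(-160)*(-5)/3 = -10*80/3 = -800/3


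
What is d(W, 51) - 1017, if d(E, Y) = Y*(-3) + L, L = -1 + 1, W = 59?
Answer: -1170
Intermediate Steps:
L = 0
d(E, Y) = -3*Y (d(E, Y) = Y*(-3) + 0 = -3*Y + 0 = -3*Y)
d(W, 51) - 1017 = -3*51 - 1017 = -153 - 1017 = -1170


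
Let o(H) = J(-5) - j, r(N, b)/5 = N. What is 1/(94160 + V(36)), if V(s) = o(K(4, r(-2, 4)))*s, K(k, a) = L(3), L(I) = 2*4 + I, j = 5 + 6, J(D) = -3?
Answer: 1/93656 ≈ 1.0677e-5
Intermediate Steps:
j = 11
L(I) = 8 + I
r(N, b) = 5*N
K(k, a) = 11 (K(k, a) = 8 + 3 = 11)
o(H) = -14 (o(H) = -3 - 1*11 = -3 - 11 = -14)
V(s) = -14*s
1/(94160 + V(36)) = 1/(94160 - 14*36) = 1/(94160 - 504) = 1/93656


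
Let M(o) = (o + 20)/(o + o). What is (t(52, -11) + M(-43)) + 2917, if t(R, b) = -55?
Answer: 246155/86 ≈ 2862.3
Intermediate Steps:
M(o) = (20 + o)/(2*o) (M(o) = (20 + o)/((2*o)) = (20 + o)*(1/(2*o)) = (20 + o)/(2*o))
(t(52, -11) + M(-43)) + 2917 = (-55 + (½)*(20 - 43)/(-43)) + 2917 = (-55 + (½)*(-1/43)*(-23)) + 2917 = (-55 + 23/86) + 2917 = -4707/86 + 2917 = 246155/86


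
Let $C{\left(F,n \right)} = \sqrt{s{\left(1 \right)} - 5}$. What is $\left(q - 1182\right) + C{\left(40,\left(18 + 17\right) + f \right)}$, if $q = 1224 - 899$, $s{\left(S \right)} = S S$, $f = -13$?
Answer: $-857 + 2 i \approx -857.0 + 2.0 i$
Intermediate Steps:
$s{\left(S \right)} = S^{2}$
$C{\left(F,n \right)} = 2 i$ ($C{\left(F,n \right)} = \sqrt{1^{2} - 5} = \sqrt{1 - 5} = \sqrt{-4} = 2 i$)
$q = 325$ ($q = 1224 - 899 = 325$)
$\left(q - 1182\right) + C{\left(40,\left(18 + 17\right) + f \right)} = \left(325 - 1182\right) + 2 i = -857 + 2 i$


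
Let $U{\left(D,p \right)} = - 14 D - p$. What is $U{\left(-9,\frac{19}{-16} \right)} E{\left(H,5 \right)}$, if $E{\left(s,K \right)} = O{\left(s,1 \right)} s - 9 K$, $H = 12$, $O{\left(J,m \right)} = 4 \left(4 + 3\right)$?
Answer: $\frac{592185}{16} \approx 37012.0$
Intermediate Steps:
$U{\left(D,p \right)} = - p - 14 D$
$O{\left(J,m \right)} = 28$ ($O{\left(J,m \right)} = 4 \cdot 7 = 28$)
$E{\left(s,K \right)} = - 9 K + 28 s$ ($E{\left(s,K \right)} = 28 s - 9 K = - 9 K + 28 s$)
$U{\left(-9,\frac{19}{-16} \right)} E{\left(H,5 \right)} = \left(- \frac{19}{-16} - -126\right) \left(\left(-9\right) 5 + 28 \cdot 12\right) = \left(- \frac{19 \left(-1\right)}{16} + 126\right) \left(-45 + 336\right) = \left(\left(-1\right) \left(- \frac{19}{16}\right) + 126\right) 291 = \left(\frac{19}{16} + 126\right) 291 = \frac{2035}{16} \cdot 291 = \frac{592185}{16}$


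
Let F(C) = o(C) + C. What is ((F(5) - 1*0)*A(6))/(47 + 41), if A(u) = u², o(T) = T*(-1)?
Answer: 0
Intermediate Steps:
o(T) = -T
F(C) = 0 (F(C) = -C + C = 0)
((F(5) - 1*0)*A(6))/(47 + 41) = ((0 - 1*0)*6²)/(47 + 41) = ((0 + 0)*36)/88 = (0*36)*(1/88) = 0*(1/88) = 0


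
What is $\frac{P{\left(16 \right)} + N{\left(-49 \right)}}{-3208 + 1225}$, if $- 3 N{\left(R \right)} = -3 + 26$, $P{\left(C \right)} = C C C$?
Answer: $- \frac{12265}{5949} \approx -2.0617$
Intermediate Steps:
$P{\left(C \right)} = C^{3}$ ($P{\left(C \right)} = C^{2} C = C^{3}$)
$N{\left(R \right)} = - \frac{23}{3}$ ($N{\left(R \right)} = - \frac{-3 + 26}{3} = \left(- \frac{1}{3}\right) 23 = - \frac{23}{3}$)
$\frac{P{\left(16 \right)} + N{\left(-49 \right)}}{-3208 + 1225} = \frac{16^{3} - \frac{23}{3}}{-3208 + 1225} = \frac{4096 - \frac{23}{3}}{-1983} = \frac{12265}{3} \left(- \frac{1}{1983}\right) = - \frac{12265}{5949}$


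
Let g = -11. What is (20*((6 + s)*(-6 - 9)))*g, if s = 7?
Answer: 42900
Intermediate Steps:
(20*((6 + s)*(-6 - 9)))*g = (20*((6 + 7)*(-6 - 9)))*(-11) = (20*(13*(-15)))*(-11) = (20*(-195))*(-11) = -3900*(-11) = 42900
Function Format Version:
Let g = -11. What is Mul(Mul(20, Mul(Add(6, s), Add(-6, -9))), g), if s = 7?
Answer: 42900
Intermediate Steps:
Mul(Mul(20, Mul(Add(6, s), Add(-6, -9))), g) = Mul(Mul(20, Mul(Add(6, 7), Add(-6, -9))), -11) = Mul(Mul(20, Mul(13, -15)), -11) = Mul(Mul(20, -195), -11) = Mul(-3900, -11) = 42900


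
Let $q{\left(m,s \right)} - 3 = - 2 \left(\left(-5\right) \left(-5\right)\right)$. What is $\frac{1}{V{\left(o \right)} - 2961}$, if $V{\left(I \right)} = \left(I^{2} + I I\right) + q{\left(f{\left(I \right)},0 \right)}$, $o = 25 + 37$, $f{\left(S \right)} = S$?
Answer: $\frac{1}{4680} \approx 0.00021368$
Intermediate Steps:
$o = 62$
$q{\left(m,s \right)} = -47$ ($q{\left(m,s \right)} = 3 - 2 \left(\left(-5\right) \left(-5\right)\right) = 3 - 50 = -47$)
$V{\left(I \right)} = -47 + 2 I^{2}$ ($V{\left(I \right)} = \left(I^{2} + I I\right) - 47 = \left(I^{2} + I^{2}\right) - 47 = 2 I^{2} - 47 = -47 + 2 I^{2}$)
$\frac{1}{V{\left(o \right)} - 2961} = \frac{1}{\left(-47 + 2 \cdot 62^{2}\right) - 2961} = \frac{1}{\left(-47 + 2 \cdot 3844\right) - 2961} = \frac{1}{\left(-47 + 7688\right) - 2961} = \frac{1}{7641 - 2961} = \frac{1}{4680}$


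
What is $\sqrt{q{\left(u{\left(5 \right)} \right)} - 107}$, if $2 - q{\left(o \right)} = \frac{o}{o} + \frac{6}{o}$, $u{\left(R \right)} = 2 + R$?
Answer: $\frac{2 i \sqrt{1309}}{7} \approx 10.337 i$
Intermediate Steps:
$q{\left(o \right)} = 1 - \frac{6}{o}$ ($q{\left(o \right)} = 2 - \left(\frac{o}{o} + \frac{6}{o}\right) = 2 - \left(1 + \frac{6}{o}\right) = 1 - \frac{6}{o}$)
$\sqrt{q{\left(u{\left(5 \right)} \right)} - 107} = \sqrt{\frac{-6 + \left(2 + 5\right)}{2 + 5} - 107} = \sqrt{\frac{-6 + 7}{7} - 107} = \sqrt{\frac{1}{7} \cdot 1 - 107} = \sqrt{\frac{1}{7} - 107} = \sqrt{- \frac{748}{7}} = \frac{2 i \sqrt{1309}}{7}$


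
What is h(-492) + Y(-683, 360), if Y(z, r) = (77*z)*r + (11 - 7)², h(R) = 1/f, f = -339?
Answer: -6418200217/339 ≈ -1.8933e+7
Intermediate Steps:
h(R) = -1/339 (h(R) = 1/(-339) = -1/339)
Y(z, r) = 16 + 77*r*z (Y(z, r) = 77*r*z + 4² = 77*r*z + 16 = 16 + 77*r*z)
h(-492) + Y(-683, 360) = -1/339 + (16 + 77*360*(-683)) = -1/339 + (16 - 18932760) = -1/339 - 18932744 = -6418200217/339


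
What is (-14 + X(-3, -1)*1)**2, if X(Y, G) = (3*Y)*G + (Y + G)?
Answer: 81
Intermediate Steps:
X(Y, G) = G + Y + 3*G*Y (X(Y, G) = 3*G*Y + (G + Y) = G + Y + 3*G*Y)
(-14 + X(-3, -1)*1)**2 = (-14 + (-1 - 3 + 3*(-1)*(-3))*1)**2 = (-14 + (-1 - 3 + 9)*1)**2 = (-14 + 5*1)**2 = (-14 + 5)**2 = (-9)**2 = 81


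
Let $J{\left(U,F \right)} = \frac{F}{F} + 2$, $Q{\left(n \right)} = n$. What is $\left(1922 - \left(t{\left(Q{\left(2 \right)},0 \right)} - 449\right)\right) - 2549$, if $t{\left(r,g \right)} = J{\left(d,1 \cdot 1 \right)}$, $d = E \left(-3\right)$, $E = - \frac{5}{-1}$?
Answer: $-181$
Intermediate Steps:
$E = 5$ ($E = \left(-5\right) \left(-1\right) = 5$)
$d = -15$ ($d = 5 \left(-3\right) = -15$)
$J{\left(U,F \right)} = 3$ ($J{\left(U,F \right)} = 1 + 2 = 3$)
$t{\left(r,g \right)} = 3$
$\left(1922 - \left(t{\left(Q{\left(2 \right)},0 \right)} - 449\right)\right) - 2549 = \left(1922 - \left(3 - 449\right)\right) - 2549 = \left(1922 - -446\right) - 2549 = \left(1922 + 446\right) - 2549 = 2368 - 2549 = -181$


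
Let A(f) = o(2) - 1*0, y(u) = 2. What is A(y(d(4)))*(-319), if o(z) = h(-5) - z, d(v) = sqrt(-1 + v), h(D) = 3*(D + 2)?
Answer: 3509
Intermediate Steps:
h(D) = 6 + 3*D (h(D) = 3*(2 + D) = 6 + 3*D)
o(z) = -9 - z (o(z) = (6 + 3*(-5)) - z = (6 - 15) - z = -9 - z)
A(f) = -11 (A(f) = (-9 - 1*2) - 1*0 = (-9 - 2) + 0 = -11 + 0 = -11)
A(y(d(4)))*(-319) = -11*(-319) = 3509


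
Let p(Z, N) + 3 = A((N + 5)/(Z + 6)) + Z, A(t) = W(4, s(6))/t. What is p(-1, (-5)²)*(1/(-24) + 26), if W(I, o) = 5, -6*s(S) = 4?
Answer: -11837/144 ≈ -82.201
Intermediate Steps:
s(S) = -⅔ (s(S) = -⅙*4 = -⅔)
A(t) = 5/t
p(Z, N) = -3 + Z + 5*(6 + Z)/(5 + N) (p(Z, N) = -3 + (5/(((N + 5)/(Z + 6))) + Z) = -3 + (5/(((5 + N)/(6 + Z))) + Z) = -3 + (5*((6 + Z)/(5 + N)) + Z) = -3 + (5*(6 + Z)/(5 + N) + Z) = -3 + (Z + 5*(6 + Z)/(5 + N)) = -3 + Z + 5*(6 + Z)/(5 + N))
p(-1, (-5)²)*(1/(-24) + 26) = ((30 + 5*(-1) + (-3 - 1)*(5 + (-5)²))/(5 + (-5)²))*(1/(-24) + 26) = ((30 - 5 - 4*(5 + 25))/(5 + 25))*(-1/24 + 26) = ((30 - 5 - 4*30)/30)*(623/24) = ((30 - 5 - 120)/30)*(623/24) = ((1/30)*(-95))*(623/24) = -19/6*623/24 = -11837/144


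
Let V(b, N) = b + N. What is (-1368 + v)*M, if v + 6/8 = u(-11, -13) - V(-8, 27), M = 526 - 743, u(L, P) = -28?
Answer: 1228871/4 ≈ 3.0722e+5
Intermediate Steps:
V(b, N) = N + b
M = -217
v = -191/4 (v = -3/4 + (-28 - (27 - 8)) = -3/4 + (-28 - 1*19) = -3/4 + (-28 - 19) = -3/4 - 47 = -191/4 ≈ -47.750)
(-1368 + v)*M = (-1368 - 191/4)*(-217) = -5663/4*(-217) = 1228871/4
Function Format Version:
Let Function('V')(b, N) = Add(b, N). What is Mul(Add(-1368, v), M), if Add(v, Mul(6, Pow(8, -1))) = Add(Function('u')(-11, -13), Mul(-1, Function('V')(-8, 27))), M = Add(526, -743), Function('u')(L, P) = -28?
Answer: Rational(1228871, 4) ≈ 3.0722e+5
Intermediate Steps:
Function('V')(b, N) = Add(N, b)
M = -217
v = Rational(-191, 4) (v = Add(Rational(-3, 4), Add(-28, Mul(-1, Add(27, -8)))) = Add(Rational(-3, 4), Add(-28, Mul(-1, 19))) = Add(Rational(-3, 4), Add(-28, -19)) = Add(Rational(-3, 4), -47) = Rational(-191, 4) ≈ -47.750)
Mul(Add(-1368, v), M) = Mul(Add(-1368, Rational(-191, 4)), -217) = Mul(Rational(-5663, 4), -217) = Rational(1228871, 4)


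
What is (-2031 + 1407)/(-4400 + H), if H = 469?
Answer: 624/3931 ≈ 0.15874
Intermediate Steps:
(-2031 + 1407)/(-4400 + H) = (-2031 + 1407)/(-4400 + 469) = -624/(-3931) = -624*(-1/3931) = 624/3931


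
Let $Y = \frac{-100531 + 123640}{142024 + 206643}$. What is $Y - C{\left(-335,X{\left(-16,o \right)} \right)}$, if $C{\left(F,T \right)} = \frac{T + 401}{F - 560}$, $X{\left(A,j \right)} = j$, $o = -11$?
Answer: $\frac{31332537}{62411393} \approx 0.50203$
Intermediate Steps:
$C{\left(F,T \right)} = \frac{401 + T}{-560 + F}$
$Y = \frac{23109}{348667} \approx 0.066278$
$Y - C{\left(-335,X{\left(-16,o \right)} \right)} = \frac{23109}{348667} - \frac{401 - 11}{-560 - 335} = \frac{23109}{348667} - \frac{1}{-895} \cdot 390 = \frac{23109}{348667} - \left(- \frac{1}{895}\right) 390 = \frac{23109}{348667} - - \frac{78}{179} = \frac{23109}{348667} + \frac{78}{179} = \frac{31332537}{62411393}$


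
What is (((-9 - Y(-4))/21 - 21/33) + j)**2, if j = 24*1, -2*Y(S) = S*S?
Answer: 29008996/53361 ≈ 543.64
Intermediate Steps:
Y(S) = -S**2/2 (Y(S) = -S*S/2 = -S**2/2)
j = 24
(((-9 - Y(-4))/21 - 21/33) + j)**2 = (((-9 - (-1)*(-4)**2/2)/21 - 21/33) + 24)**2 = (((-9 - (-1)*16/2)*(1/21) - 21*1/33) + 24)**2 = (((-9 - 1*(-8))*(1/21) - 7/11) + 24)**2 = (((-9 + 8)*(1/21) - 7/11) + 24)**2 = ((-1*1/21 - 7/11) + 24)**2 = ((-1/21 - 7/11) + 24)**2 = (-158/231 + 24)**2 = (5386/231)**2 = 29008996/53361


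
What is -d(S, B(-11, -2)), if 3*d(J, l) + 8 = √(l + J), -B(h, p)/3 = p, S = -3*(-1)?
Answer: 5/3 ≈ 1.6667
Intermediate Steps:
S = 3
B(h, p) = -3*p
d(J, l) = -8/3 + √(J + l)/3 (d(J, l) = -8/3 + √(l + J)/3 = -8/3 + √(J + l)/3)
-d(S, B(-11, -2)) = -(-8/3 + √(3 - 3*(-2))/3) = -(-8/3 + √(3 + 6)/3) = -(-8/3 + √9/3) = -(-8/3 + (⅓)*3) = -(-8/3 + 1) = -1*(-5/3) = 5/3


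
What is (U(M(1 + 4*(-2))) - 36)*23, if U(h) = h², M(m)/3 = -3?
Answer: 1035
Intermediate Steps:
M(m) = -9 (M(m) = 3*(-3) = -9)
(U(M(1 + 4*(-2))) - 36)*23 = ((-9)² - 36)*23 = (81 - 36)*23 = 45*23 = 1035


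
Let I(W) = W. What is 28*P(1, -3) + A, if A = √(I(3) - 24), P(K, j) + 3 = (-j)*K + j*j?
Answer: 252 + I*√21 ≈ 252.0 + 4.5826*I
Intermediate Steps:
P(K, j) = -3 + j² - K*j (P(K, j) = -3 + ((-j)*K + j*j) = -3 + (-K*j + j²) = -3 + (j² - K*j) = -3 + j² - K*j)
A = I*√21 (A = √(3 - 24) = √(-21) = I*√21 ≈ 4.5826*I)
28*P(1, -3) + A = 28*(-3 + (-3)² - 1*1*(-3)) + I*√21 = 28*(-3 + 9 + 3) + I*√21 = 28*9 + I*√21 = 252 + I*√21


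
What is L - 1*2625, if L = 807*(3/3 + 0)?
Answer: -1818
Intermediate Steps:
L = 807 (L = 807*(3*(1/3) + 0) = 807*(1 + 0) = 807*1 = 807)
L - 1*2625 = 807 - 1*2625 = 807 - 2625 = -1818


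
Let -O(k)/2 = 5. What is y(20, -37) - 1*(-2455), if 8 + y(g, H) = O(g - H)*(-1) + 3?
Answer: 2460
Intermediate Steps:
O(k) = -10 (O(k) = -2*5 = -10)
y(g, H) = 5 (y(g, H) = -8 + (-10*(-1) + 3) = -8 + (10 + 3) = -8 + 13 = 5)
y(20, -37) - 1*(-2455) = 5 - 1*(-2455) = 5 + 2455 = 2460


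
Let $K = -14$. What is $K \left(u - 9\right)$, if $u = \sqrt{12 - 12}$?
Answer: $126$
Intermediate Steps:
$u = 0$ ($u = \sqrt{0} = 0$)
$K \left(u - 9\right) = - 14 \left(0 - 9\right) = \left(-14\right) \left(-9\right) = 126$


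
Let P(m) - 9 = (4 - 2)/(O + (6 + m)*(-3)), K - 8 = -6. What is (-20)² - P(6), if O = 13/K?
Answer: 23073/59 ≈ 391.07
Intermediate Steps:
K = 2 (K = 8 - 6 = 2)
O = 13/2 ≈ 6.5000
P(m) = 9 + 2/(-23/2 - 3*m) (P(m) = 9 + (4 - 2)/(13/2 + (6 + m)*(-3)) = 9 + 2/(13/2 + (-18 - 3*m)) = 9 + 2/(-23/2 - 3*m))
(-20)² - P(6) = (-20)² - (203 + 54*6)/(23 + 6*6) = 400 - (203 + 324)/(23 + 36) = 400 - 527/59 = 23073/59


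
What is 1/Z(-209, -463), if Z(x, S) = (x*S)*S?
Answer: -1/44803121 ≈ -2.2320e-8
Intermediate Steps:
Z(x, S) = x*S² (Z(x, S) = (S*x)*S = x*S²)
1/Z(-209, -463) = 1/(-209*(-463)²) = 1/(-209*214369) = 1/(-44803121) = -1/44803121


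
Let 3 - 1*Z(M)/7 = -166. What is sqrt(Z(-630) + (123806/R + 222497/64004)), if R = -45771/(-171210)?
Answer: sqrt(110683833213380805237981)/488254514 ≈ 681.39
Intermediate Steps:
R = 15257/57070 (R = -45771*(-1/171210) = 15257/57070 ≈ 0.26734)
Z(M) = 1183 (Z(M) = 21 - 7*(-166) = 21 + 1162 = 1183)
sqrt(Z(-630) + (123806/R + 222497/64004)) = sqrt(1183 + (123806/(15257/57070) + 222497/64004)) = sqrt(1183 + (123806*(57070/15257) + 222497*(1/64004))) = sqrt(1183 + (7065608420/15257 + 222497/64004)) = sqrt(1183 + 452230595950409/976509028) = sqrt(453385806130533/976509028) = sqrt(110683833213380805237981)/488254514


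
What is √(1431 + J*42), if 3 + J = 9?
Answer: 3*√187 ≈ 41.024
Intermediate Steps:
J = 6 (J = -3 + 9 = 6)
√(1431 + J*42) = √(1431 + 6*42) = √(1431 + 252) = √1683 = 3*√187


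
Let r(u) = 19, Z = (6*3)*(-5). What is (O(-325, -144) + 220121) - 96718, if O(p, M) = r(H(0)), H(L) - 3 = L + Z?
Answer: 123422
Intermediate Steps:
Z = -90 (Z = 18*(-5) = -90)
H(L) = -87 + L (H(L) = 3 + (L - 90) = 3 + (-90 + L) = -87 + L)
O(p, M) = 19
(O(-325, -144) + 220121) - 96718 = (19 + 220121) - 96718 = 220140 - 96718 = 123422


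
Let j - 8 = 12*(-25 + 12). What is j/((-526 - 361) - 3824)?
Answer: 148/4711 ≈ 0.031416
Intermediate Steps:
j = -148 (j = 8 + 12*(-25 + 12) = 8 + 12*(-13) = 8 - 156 = -148)
j/((-526 - 361) - 3824) = -148/((-526 - 361) - 3824) = -148/(-887 - 3824) = -148/(-4711) = -148*(-1/4711) = 148/4711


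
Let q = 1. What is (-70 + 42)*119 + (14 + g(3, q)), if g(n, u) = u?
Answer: -3317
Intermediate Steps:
(-70 + 42)*119 + (14 + g(3, q)) = (-70 + 42)*119 + (14 + 1) = -28*119 + 15 = -3332 + 15 = -3317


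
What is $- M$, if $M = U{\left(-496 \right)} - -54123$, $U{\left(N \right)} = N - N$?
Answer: $-54123$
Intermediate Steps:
$U{\left(N \right)} = 0$
$M = 54123$ ($M = 0 - -54123 = 0 + 54123 = 54123$)
$- M = \left(-1\right) 54123 = -54123$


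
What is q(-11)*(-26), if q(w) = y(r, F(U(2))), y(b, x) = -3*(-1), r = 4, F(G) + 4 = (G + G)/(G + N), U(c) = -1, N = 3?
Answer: -78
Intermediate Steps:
F(G) = -4 + 2*G/(3 + G) (F(G) = -4 + (G + G)/(G + 3) = -4 + (2*G)/(3 + G) = -4 + 2*G/(3 + G))
y(b, x) = 3
q(w) = 3
q(-11)*(-26) = 3*(-26) = -78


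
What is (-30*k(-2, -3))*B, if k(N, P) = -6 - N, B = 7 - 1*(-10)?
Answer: 2040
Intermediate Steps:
B = 17 (B = 7 + 10 = 17)
(-30*k(-2, -3))*B = -30*(-6 - 1*(-2))*17 = -30*(-6 + 2)*17 = -30*(-4)*17 = 120*17 = 2040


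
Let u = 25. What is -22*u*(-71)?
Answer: 39050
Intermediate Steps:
-22*u*(-71) = -22*25*(-71) = -550*(-71) = 39050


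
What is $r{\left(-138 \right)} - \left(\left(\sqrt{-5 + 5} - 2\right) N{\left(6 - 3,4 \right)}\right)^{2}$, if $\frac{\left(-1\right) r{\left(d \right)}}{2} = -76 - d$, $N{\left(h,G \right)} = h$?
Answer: $-160$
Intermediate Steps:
$r{\left(d \right)} = 152 + 2 d$ ($r{\left(d \right)} = - 2 \left(-76 - d\right) = 152 + 2 d$)
$r{\left(-138 \right)} - \left(\left(\sqrt{-5 + 5} - 2\right) N{\left(6 - 3,4 \right)}\right)^{2} = \left(152 + 2 \left(-138\right)\right) - \left(\left(\sqrt{-5 + 5} - 2\right) \left(6 - 3\right)\right)^{2} = \left(152 - 276\right) - \left(\left(\sqrt{0} - 2\right) \left(6 - 3\right)\right)^{2} = -124 - \left(\left(0 - 2\right) 3\right)^{2} = -124 - \left(\left(-2\right) 3\right)^{2} = -124 - \left(-6\right)^{2} = -124 - 36 = -160$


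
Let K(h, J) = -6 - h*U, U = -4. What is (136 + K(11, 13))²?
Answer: 30276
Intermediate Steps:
K(h, J) = -6 + 4*h (K(h, J) = -6 - h*(-4) = -6 - (-4)*h = -6 + 4*h)
(136 + K(11, 13))² = (136 + (-6 + 4*11))² = (136 + (-6 + 44))² = (136 + 38)² = 174² = 30276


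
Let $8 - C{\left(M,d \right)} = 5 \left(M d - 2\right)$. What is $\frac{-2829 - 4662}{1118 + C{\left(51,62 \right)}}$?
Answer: $\frac{681}{1334} \approx 0.51049$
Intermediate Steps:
$C{\left(M,d \right)} = 18 - 5 M d$ ($C{\left(M,d \right)} = 8 - 5 \left(M d - 2\right) = 8 - 5 \left(-2 + M d\right) = 8 - \left(-10 + 5 M d\right) = 18 - 5 M d$)
$\frac{-2829 - 4662}{1118 + C{\left(51,62 \right)}} = \frac{-2829 - 4662}{1118 + \left(18 - 255 \cdot 62\right)} = - \frac{7491}{1118 + \left(18 - 15810\right)} = - \frac{7491}{1118 - 15792} = - \frac{7491}{-14674} = \left(-7491\right) \left(- \frac{1}{14674}\right) = \frac{681}{1334}$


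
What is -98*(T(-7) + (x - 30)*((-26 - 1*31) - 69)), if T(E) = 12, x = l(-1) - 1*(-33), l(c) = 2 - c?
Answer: 72912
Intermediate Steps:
x = 36 (x = (2 - 1*(-1)) - 1*(-33) = (2 + 1) + 33 = 3 + 33 = 36)
-98*(T(-7) + (x - 30)*((-26 - 1*31) - 69)) = -98*(12 + (36 - 30)*((-26 - 1*31) - 69)) = -98*(12 + 6*((-26 - 31) - 69)) = -98*(12 + 6*(-57 - 69)) = -98*(12 + 6*(-126)) = -98*(12 - 756) = -98*(-744) = 72912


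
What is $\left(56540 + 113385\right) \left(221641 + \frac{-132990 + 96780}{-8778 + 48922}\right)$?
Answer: $\frac{755955550986475}{20072} \approx 3.7662 \cdot 10^{10}$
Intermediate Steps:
$\left(56540 + 113385\right) \left(221641 + \frac{-132990 + 96780}{-8778 + 48922}\right) = 169925 \left(221641 - \frac{36210}{40144}\right) = 169925 \left(221641 - \frac{18105}{20072}\right) = 169925 \cdot \frac{4448760047}{20072} = \frac{755955550986475}{20072}$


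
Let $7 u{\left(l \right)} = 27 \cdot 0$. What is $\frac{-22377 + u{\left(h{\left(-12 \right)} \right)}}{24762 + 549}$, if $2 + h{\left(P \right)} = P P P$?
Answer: $- \frac{7459}{8437} \approx -0.88408$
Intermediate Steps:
$h{\left(P \right)} = -2 + P^{3}$ ($h{\left(P \right)} = -2 + P P P = -2 + P^{2} P = -2 + P^{3}$)
$u{\left(l \right)} = 0$ ($u{\left(l \right)} = \frac{27 \cdot 0}{7} = \frac{1}{7} \cdot 0 = 0$)
$\frac{-22377 + u{\left(h{\left(-12 \right)} \right)}}{24762 + 549} = \frac{-22377 + 0}{24762 + 549} = - \frac{22377}{25311} = \left(-22377\right) \frac{1}{25311} = - \frac{7459}{8437}$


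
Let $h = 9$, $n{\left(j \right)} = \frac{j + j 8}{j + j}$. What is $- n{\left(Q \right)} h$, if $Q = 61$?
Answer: $- \frac{81}{2} \approx -40.5$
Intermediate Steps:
$n{\left(j \right)} = \frac{9}{2}$ ($n{\left(j \right)} = \frac{j + 8 j}{2 j} = 9 j \frac{1}{2 j} = \frac{9}{2}$)
$- n{\left(Q \right)} h = - \frac{9 \cdot 9}{2} = \left(-1\right) \frac{81}{2} = - \frac{81}{2}$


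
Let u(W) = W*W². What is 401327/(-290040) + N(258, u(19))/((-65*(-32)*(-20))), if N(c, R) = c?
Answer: -209625419/150820800 ≈ -1.3899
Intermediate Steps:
u(W) = W³
401327/(-290040) + N(258, u(19))/((-65*(-32)*(-20))) = 401327/(-290040) + 258/((-65*(-32)*(-20))) = 401327*(-1/290040) + 258/((2080*(-20))) = -401327/290040 + 258/(-41600) = -401327/290040 + 258*(-1/41600) = -401327/290040 - 129/20800 = -209625419/150820800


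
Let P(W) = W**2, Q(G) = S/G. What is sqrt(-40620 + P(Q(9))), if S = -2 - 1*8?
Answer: 2*I*sqrt(822530)/9 ≈ 201.54*I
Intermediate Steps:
S = -10 (S = -2 - 8 = -10)
Q(G) = -10/G
sqrt(-40620 + P(Q(9))) = sqrt(-40620 + (-10/9)**2) = sqrt(-40620 + 100/81) = sqrt(-3290120/81) = 2*I*sqrt(822530)/9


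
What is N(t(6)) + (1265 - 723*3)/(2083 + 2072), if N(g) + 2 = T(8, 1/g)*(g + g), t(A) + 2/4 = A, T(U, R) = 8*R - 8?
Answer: -308374/4155 ≈ -74.218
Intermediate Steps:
T(U, R) = -8 + 8*R
t(A) = -½ + A
N(g) = -2 + 2*g*(-8 + 8/g) (N(g) = -2 + (-8 + 8/g)*(g + g) = -2 + (-8 + 8/g)*(2*g) = -2 + 2*g*(-8 + 8/g))
N(t(6)) + (1265 - 723*3)/(2083 + 2072) = (14 - 16*(-½ + 6)) + (1265 - 723*3)/(2083 + 2072) = (14 - 16*11/2) + (1265 - 2169)/4155 = (14 - 88) - 904*1/4155 = -74 - 904/4155 = -308374/4155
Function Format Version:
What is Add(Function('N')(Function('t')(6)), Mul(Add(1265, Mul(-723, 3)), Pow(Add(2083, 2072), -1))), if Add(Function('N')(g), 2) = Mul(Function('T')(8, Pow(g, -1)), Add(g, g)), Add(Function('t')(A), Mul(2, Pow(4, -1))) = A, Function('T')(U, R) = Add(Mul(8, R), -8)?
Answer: Rational(-308374, 4155) ≈ -74.218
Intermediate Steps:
Function('T')(U, R) = Add(-8, Mul(8, R))
Function('t')(A) = Add(Rational(-1, 2), A)
Function('N')(g) = Add(-2, Mul(2, g, Add(-8, Mul(8, Pow(g, -1))))) (Function('N')(g) = Add(-2, Mul(Add(-8, Mul(8, Pow(g, -1))), Add(g, g))) = Add(-2, Mul(Add(-8, Mul(8, Pow(g, -1))), Mul(2, g))) = Add(-2, Mul(2, g, Add(-8, Mul(8, Pow(g, -1))))))
Add(Function('N')(Function('t')(6)), Mul(Add(1265, Mul(-723, 3)), Pow(Add(2083, 2072), -1))) = Add(Add(14, Mul(-16, Add(Rational(-1, 2), 6))), Mul(Add(1265, Mul(-723, 3)), Pow(Add(2083, 2072), -1))) = Add(Add(14, Mul(-16, Rational(11, 2))), Mul(Add(1265, -2169), Pow(4155, -1))) = Add(Add(14, -88), Mul(-904, Rational(1, 4155))) = Add(-74, Rational(-904, 4155)) = Rational(-308374, 4155)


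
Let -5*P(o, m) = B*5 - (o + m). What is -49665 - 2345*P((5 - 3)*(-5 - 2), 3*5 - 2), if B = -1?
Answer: -51541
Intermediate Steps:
P(o, m) = 1 + m/5 + o/5 (P(o, m) = -(-1*5 - (o + m))/5 = -(-5 - (m + o))/5 = -(-5 + (-m - o))/5 = -(-5 - m - o)/5 = 1 + m/5 + o/5)
-49665 - 2345*P((5 - 3)*(-5 - 2), 3*5 - 2) = -49665 - 2345*(1 + (3*5 - 2)/5 + ((5 - 3)*(-5 - 2))/5) = -49665 - 2345*(1 + (15 - 2)/5 + (2*(-7))/5) = -49665 - 2345*(1 + (1/5)*13 + (1/5)*(-14)) = -49665 - 2345*(1 + 13/5 - 14/5) = -49665 - 2345*4/5 = -49665 - 1*1876 = -49665 - 1876 = -51541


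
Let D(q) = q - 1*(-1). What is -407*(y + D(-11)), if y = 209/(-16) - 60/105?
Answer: 1077329/112 ≈ 9619.0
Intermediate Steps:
y = -1527/112 (y = 209*(-1/16) - 60*1/105 = -209/16 - 4/7 = -1527/112 ≈ -13.634)
D(q) = 1 + q (D(q) = q + 1 = 1 + q)
-407*(y + D(-11)) = -407*(-1527/112 + (1 - 11)) = -407*(-1527/112 - 10) = -407*(-2647/112) = 1077329/112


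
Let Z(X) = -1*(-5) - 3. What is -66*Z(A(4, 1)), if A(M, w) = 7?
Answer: -132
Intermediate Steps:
Z(X) = 2 (Z(X) = 5 - 3 = 2)
-66*Z(A(4, 1)) = -66*2 = -1*132 = -132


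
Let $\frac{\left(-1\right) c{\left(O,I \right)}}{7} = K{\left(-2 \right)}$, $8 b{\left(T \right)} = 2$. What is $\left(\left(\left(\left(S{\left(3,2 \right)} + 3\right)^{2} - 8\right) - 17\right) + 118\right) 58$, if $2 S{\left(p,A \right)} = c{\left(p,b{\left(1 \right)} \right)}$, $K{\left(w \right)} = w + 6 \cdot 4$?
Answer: $323002$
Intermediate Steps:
$K{\left(w \right)} = 24 + w$ ($K{\left(w \right)} = w + 24 = 24 + w$)
$b{\left(T \right)} = \frac{1}{4}$ ($b{\left(T \right)} = \frac{1}{8} \cdot 2 = \frac{1}{4}$)
$c{\left(O,I \right)} = -154$ ($c{\left(O,I \right)} = - 7 \left(24 - 2\right) = \left(-7\right) 22 = -154$)
$S{\left(p,A \right)} = -77$ ($S{\left(p,A \right)} = \frac{1}{2} \left(-154\right) = -77$)
$\left(\left(\left(\left(S{\left(3,2 \right)} + 3\right)^{2} - 8\right) - 17\right) + 118\right) 58 = \left(\left(\left(\left(-77 + 3\right)^{2} - 8\right) - 17\right) + 118\right) 58 = \left(\left(\left(\left(-74\right)^{2} - 8\right) - 17\right) + 118\right) 58 = \left(\left(\left(5476 - 8\right) - 17\right) + 118\right) 58 = \left(\left(5468 - 17\right) + 118\right) 58 = \left(5451 + 118\right) 58 = 5569 \cdot 58 = 323002$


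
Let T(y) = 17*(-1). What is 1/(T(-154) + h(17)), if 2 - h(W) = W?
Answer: -1/32 ≈ -0.031250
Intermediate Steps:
h(W) = 2 - W
T(y) = -17
1/(T(-154) + h(17)) = 1/(-17 + (2 - 1*17)) = 1/(-17 + (2 - 17)) = 1/(-17 - 15) = 1/(-32) = -1/32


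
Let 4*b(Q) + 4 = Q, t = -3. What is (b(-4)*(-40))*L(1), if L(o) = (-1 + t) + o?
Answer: -240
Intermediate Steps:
b(Q) = -1 + Q/4
L(o) = -4 + o (L(o) = (-1 - 3) + o = -4 + o)
(b(-4)*(-40))*L(1) = ((-1 + (¼)*(-4))*(-40))*(-4 + 1) = ((-1 - 1)*(-40))*(-3) = -2*(-40)*(-3) = 80*(-3) = -240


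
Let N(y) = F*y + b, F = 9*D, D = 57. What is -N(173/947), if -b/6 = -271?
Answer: -1628571/947 ≈ -1719.7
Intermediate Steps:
b = 1626 (b = -6*(-271) = 1626)
F = 513 (F = 9*57 = 513)
N(y) = 1626 + 513*y (N(y) = 513*y + 1626 = 1626 + 513*y)
-N(173/947) = -(1626 + 513*(173/947)) = -(1626 + 88749/947) = -1*1628571/947 = -1628571/947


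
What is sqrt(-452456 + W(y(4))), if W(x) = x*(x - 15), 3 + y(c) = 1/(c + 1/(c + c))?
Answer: I*sqrt(492671258)/33 ≈ 672.61*I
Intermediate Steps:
y(c) = -3 + 1/(c + 1/(2*c)) (y(c) = -3 + 1/(c + 1/(c + c)) = -3 + 1/(c + 1/(2*c)))
W(x) = x*(-15 + x)
sqrt(-452456 + W(y(4))) = sqrt(-452456 + ((-3 - 6*4**2 + 2*4)/(1 + 2*4**2))*(-15 + (-3 - 6*4**2 + 2*4)/(1 + 2*4**2))) = sqrt(-452456 + ((-3 - 6*16 + 8)/(1 + 2*16))*(-15 + (-3 - 6*16 + 8)/(1 + 2*16))) = sqrt(-452456 + ((-3 - 96 + 8)/(1 + 32))*(-15 + (-3 - 96 + 8)/(1 + 32))) = sqrt(-452456 + (-91/33)*(-15 - 91/33)) = sqrt(-452456 + ((1/33)*(-91))*(-15 + (1/33)*(-91))) = sqrt(-452456 - 91*(-15 - 91/33)/33) = sqrt(-452456 - 91/33*(-586/33)) = sqrt(-452456 + 53326/1089) = sqrt(-492671258/1089) = I*sqrt(492671258)/33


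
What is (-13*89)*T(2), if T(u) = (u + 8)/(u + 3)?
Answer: -2314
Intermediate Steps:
T(u) = (8 + u)/(3 + u)
(-13*89)*T(2) = (-13*89)*((8 + 2)/(3 + 2)) = -1157*10/5 = -1157*2 = -2314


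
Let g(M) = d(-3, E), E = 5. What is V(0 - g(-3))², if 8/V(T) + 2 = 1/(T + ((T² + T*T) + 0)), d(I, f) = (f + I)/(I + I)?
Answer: 1600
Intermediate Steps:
d(I, f) = (I + f)/(2*I) (d(I, f) = (I + f)/((2*I)) = (I + f)*(1/(2*I)) = (I + f)/(2*I))
g(M) = -⅓ (g(M) = (½)*(-3 + 5)/(-3) = (½)*(-⅓)*2 = -⅓)
V(T) = 8/(-2 + 1/(T + 2*T²)) (V(T) = 8/(-2 + 1/(T + ((T² + T*T) + 0))) = 8/(-2 + 1/(T + ((T² + T²) + 0))) = 8/(-2 + 1/(T + (2*T² + 0))) = 8/(-2 + 1/(T + 2*T²)))
V(0 - g(-3))² = (-8*(0 - 1*(-⅓))*(1 + 2*(0 - 1*(-⅓)))/(-1 + 2*(0 - 1*(-⅓)) + 4*(0 - 1*(-⅓))²))² = (-8*(0 + ⅓)*(1 + 2*(0 + ⅓))/(-1 + 2*(0 + ⅓) + 4*(0 + ⅓)²))² = (-8*⅓*(1 + 2*(⅓))/(-1 + 2*(⅓) + 4*(⅓)²))² = (-8*⅓*(1 + ⅔)/(-1 + ⅔ + 4*(⅑)))² = (-8*⅓*5/3/(-1 + ⅔ + 4/9))² = (-8*⅓*5/3/⅑)² = (-8*⅓*9*5/3)² = (-40)² = 1600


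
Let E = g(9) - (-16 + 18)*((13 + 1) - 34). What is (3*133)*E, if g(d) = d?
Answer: 19551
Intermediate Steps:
E = 49 (E = 9 - (-16 + 18)*((13 + 1) - 34) = 9 - 2*(14 - 34) = 9 - 2*(-20) = 9 - 1*(-40) = 9 + 40 = 49)
(3*133)*E = (3*133)*49 = 399*49 = 19551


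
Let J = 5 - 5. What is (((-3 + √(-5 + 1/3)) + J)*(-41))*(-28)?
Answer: -3444 + 1148*I*√42/3 ≈ -3444.0 + 2480.0*I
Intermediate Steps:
J = 0
(((-3 + √(-5 + 1/3)) + J)*(-41))*(-28) = (((-3 + √(-5 + 1/3)) + 0)*(-41))*(-28) = (((-3 + √(-5 + 1*(⅓))) + 0)*(-41))*(-28) = (((-3 + √(-5 + ⅓)) + 0)*(-41))*(-28) = (((-3 + √(-14/3)) + 0)*(-41))*(-28) = (((-3 + I*√42/3) + 0)*(-41))*(-28) = ((-3 + I*√42/3)*(-41))*(-28) = (123 - 41*I*√42/3)*(-28) = -3444 + 1148*I*√42/3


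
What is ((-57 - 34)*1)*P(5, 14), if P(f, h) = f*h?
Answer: -6370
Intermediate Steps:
((-57 - 34)*1)*P(5, 14) = ((-57 - 34)*1)*(5*14) = -91*1*70 = -91*70 = -6370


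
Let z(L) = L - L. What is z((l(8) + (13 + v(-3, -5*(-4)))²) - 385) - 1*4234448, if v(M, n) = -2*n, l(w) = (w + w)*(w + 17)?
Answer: -4234448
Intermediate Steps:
l(w) = 2*w*(17 + w) (l(w) = (2*w)*(17 + w) = 2*w*(17 + w))
z(L) = 0
z((l(8) + (13 + v(-3, -5*(-4)))²) - 385) - 1*4234448 = 0 - 1*4234448 = 0 - 4234448 = -4234448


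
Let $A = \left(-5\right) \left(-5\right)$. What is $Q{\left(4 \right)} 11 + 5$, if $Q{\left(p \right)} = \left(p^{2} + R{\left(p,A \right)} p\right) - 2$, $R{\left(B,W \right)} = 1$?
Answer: $203$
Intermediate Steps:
$A = 25$
$Q{\left(p \right)} = -2 + p + p^{2}$ ($Q{\left(p \right)} = \left(p^{2} + 1 p\right) - 2 = \left(p^{2} + p\right) - 2 = \left(p + p^{2}\right) - 2 = -2 + p + p^{2}$)
$Q{\left(4 \right)} 11 + 5 = \left(-2 + 4 + 4^{2}\right) 11 + 5 = \left(-2 + 4 + 16\right) 11 + 5 = 18 \cdot 11 + 5 = 198 + 5 = 203$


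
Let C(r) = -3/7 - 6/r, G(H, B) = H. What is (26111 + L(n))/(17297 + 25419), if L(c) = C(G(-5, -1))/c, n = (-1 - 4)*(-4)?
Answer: 18277727/29901200 ≈ 0.61127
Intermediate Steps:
n = 20 (n = -5*(-4) = 20)
C(r) = -3/7 - 6/r (C(r) = -3*⅐ - 6/r = -3/7 - 6/r)
L(c) = 27/(35*c) (L(c) = (-3/7 - 6/(-5))/c = (-3/7 - 6*(-⅕))/c = (-3/7 + 6/5)/c = 27/(35*c))
(26111 + L(n))/(17297 + 25419) = (26111 + (27/35)/20)/(17297 + 25419) = (26111 + (27/35)*(1/20))/42716 = (26111 + 27/700)*(1/42716) = (18277727/700)*(1/42716) = 18277727/29901200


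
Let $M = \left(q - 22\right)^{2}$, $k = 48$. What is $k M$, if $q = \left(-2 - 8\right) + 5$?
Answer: $34992$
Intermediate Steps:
$q = -5$ ($q = -10 + 5 = -5$)
$M = 729$ ($M = \left(-5 - 22\right)^{2} = \left(-27\right)^{2} = 729$)
$k M = 48 \cdot 729 = 34992$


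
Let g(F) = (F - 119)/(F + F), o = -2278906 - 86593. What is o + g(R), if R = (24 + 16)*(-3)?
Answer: -567719521/240 ≈ -2.3655e+6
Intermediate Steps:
R = -120 (R = 40*(-3) = -120)
o = -2365499
g(F) = (-119 + F)/(2*F) (g(F) = (-119 + F)/((2*F)) = (-119 + F)*(1/(2*F)) = (-119 + F)/(2*F))
o + g(R) = -2365499 + (½)*(-119 - 120)/(-120) = -2365499 + (½)*(-1/120)*(-239) = -2365499 + 239/240 = -567719521/240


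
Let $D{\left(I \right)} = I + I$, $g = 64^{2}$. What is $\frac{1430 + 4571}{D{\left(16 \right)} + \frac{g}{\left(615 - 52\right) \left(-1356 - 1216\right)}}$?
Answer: $\frac{2172416009}{11583264} \approx 187.55$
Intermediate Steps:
$g = 4096$
$D{\left(I \right)} = 2 I$
$\frac{1430 + 4571}{D{\left(16 \right)} + \frac{g}{\left(615 - 52\right) \left(-1356 - 1216\right)}} = \frac{1430 + 4571}{2 \cdot 16 + \frac{4096}{\left(615 - 52\right) \left(-1356 - 1216\right)}} = \frac{6001}{32 + \frac{4096}{563 \left(-2572\right)}} = \frac{6001}{32 + \frac{4096}{-1448036}} = \frac{6001}{32 + 4096 \left(- \frac{1}{1448036}\right)} = \frac{6001}{32 - \frac{1024}{362009}} = \frac{6001}{\frac{11583264}{362009}} = 6001 \cdot \frac{362009}{11583264} = \frac{2172416009}{11583264}$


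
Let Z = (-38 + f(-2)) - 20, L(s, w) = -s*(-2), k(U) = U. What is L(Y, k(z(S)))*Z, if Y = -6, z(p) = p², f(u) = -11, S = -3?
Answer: 828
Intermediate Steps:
L(s, w) = 2*s
Z = -69 (Z = (-38 - 11) - 20 = -49 - 20 = -69)
L(Y, k(z(S)))*Z = (2*(-6))*(-69) = -12*(-69) = 828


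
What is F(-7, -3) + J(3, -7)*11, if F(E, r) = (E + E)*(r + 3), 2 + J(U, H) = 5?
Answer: 33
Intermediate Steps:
J(U, H) = 3 (J(U, H) = -2 + 5 = 3)
F(E, r) = 2*E*(3 + r) (F(E, r) = (2*E)*(3 + r) = 2*E*(3 + r))
F(-7, -3) + J(3, -7)*11 = 2*(-7)*(3 - 3) + 3*11 = 2*(-7)*0 + 33 = 0 + 33 = 33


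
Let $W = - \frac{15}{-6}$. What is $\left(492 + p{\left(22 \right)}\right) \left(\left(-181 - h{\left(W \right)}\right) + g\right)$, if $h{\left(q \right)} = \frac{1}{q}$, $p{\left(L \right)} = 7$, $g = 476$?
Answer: $\frac{735027}{5} \approx 1.4701 \cdot 10^{5}$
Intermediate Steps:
$W = \frac{5}{2}$ ($W = \left(-15\right) \left(- \frac{1}{6}\right) = \frac{5}{2} \approx 2.5$)
$\left(492 + p{\left(22 \right)}\right) \left(\left(-181 - h{\left(W \right)}\right) + g\right) = \left(492 + 7\right) \left(\left(-181 - \frac{1}{\frac{5}{2}}\right) + 476\right) = 499 \left(\left(-181 - \frac{2}{5}\right) + 476\right) = 499 \left(- \frac{907}{5} + 476\right) = 499 \cdot \frac{1473}{5} = \frac{735027}{5}$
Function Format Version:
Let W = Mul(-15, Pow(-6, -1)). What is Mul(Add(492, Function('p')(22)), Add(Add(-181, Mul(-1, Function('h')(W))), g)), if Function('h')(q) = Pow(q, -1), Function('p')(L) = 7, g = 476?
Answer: Rational(735027, 5) ≈ 1.4701e+5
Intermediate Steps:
W = Rational(5, 2) (W = Mul(-15, Rational(-1, 6)) = Rational(5, 2) ≈ 2.5000)
Mul(Add(492, Function('p')(22)), Add(Add(-181, Mul(-1, Function('h')(W))), g)) = Mul(Add(492, 7), Add(Add(-181, Mul(-1, Pow(Rational(5, 2), -1))), 476)) = Mul(499, Add(Add(-181, Mul(-1, Rational(2, 5))), 476)) = Mul(499, Add(Add(-181, Rational(-2, 5)), 476)) = Mul(499, Add(Rational(-907, 5), 476)) = Mul(499, Rational(1473, 5)) = Rational(735027, 5)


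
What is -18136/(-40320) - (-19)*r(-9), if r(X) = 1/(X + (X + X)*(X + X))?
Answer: 857/1680 ≈ 0.51012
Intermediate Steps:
r(X) = 1/(X + 4*X**2) (r(X) = 1/(X + (2*X)*(2*X)) = 1/(X + 4*X**2))
-18136/(-40320) - (-19)*r(-9) = -18136/(-40320) - (-19)*1/((-9)*(1 + 4*(-9))) = -18136*(-1/40320) - (-19)*(-1/(9*(1 - 36))) = 2267/5040 - (-19)*(-1/9/(-35)) = 2267/5040 - (-19)*(-1/9*(-1/35)) = 2267/5040 - (-19)/315 = 2267/5040 - 1*(-19/315) = 2267/5040 + 19/315 = 857/1680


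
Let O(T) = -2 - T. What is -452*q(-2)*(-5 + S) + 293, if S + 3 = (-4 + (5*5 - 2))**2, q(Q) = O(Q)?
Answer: 293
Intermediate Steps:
q(Q) = -2 - Q
S = 358 (S = -3 + (-4 + (5*5 - 2))**2 = -3 + (-4 + (25 - 2))**2 = -3 + (-4 + 23)**2 = -3 + 19**2 = -3 + 361 = 358)
-452*q(-2)*(-5 + S) + 293 = -452*(-2 - 1*(-2))*(-5 + 358) + 293 = -452*(-2 + 2)*353 + 293 = -0*353 + 293 = -452*0 + 293 = 0 + 293 = 293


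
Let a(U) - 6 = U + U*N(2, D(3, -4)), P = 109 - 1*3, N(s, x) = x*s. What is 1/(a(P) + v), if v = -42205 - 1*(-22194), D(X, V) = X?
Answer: -1/19263 ≈ -5.1913e-5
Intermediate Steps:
N(s, x) = s*x
P = 106 (P = 109 - 3 = 106)
a(U) = 6 + 7*U (a(U) = 6 + (U + U*(2*3)) = 6 + (U + U*6) = 6 + (U + 6*U) = 6 + 7*U)
v = -20011 (v = -42205 + 22194 = -20011)
1/(a(P) + v) = 1/((6 + 7*106) - 20011) = 1/((6 + 742) - 20011) = 1/(748 - 20011) = 1/(-19263) = -1/19263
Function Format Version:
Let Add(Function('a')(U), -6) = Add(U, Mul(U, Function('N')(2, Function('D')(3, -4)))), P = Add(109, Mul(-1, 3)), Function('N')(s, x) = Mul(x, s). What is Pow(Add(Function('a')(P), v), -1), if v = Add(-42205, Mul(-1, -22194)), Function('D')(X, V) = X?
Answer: Rational(-1, 19263) ≈ -5.1913e-5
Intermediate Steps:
Function('N')(s, x) = Mul(s, x)
P = 106 (P = Add(109, -3) = 106)
Function('a')(U) = Add(6, Mul(7, U)) (Function('a')(U) = Add(6, Add(U, Mul(U, Mul(2, 3)))) = Add(6, Add(U, Mul(U, 6))) = Add(6, Add(U, Mul(6, U))) = Add(6, Mul(7, U)))
v = -20011 (v = Add(-42205, 22194) = -20011)
Pow(Add(Function('a')(P), v), -1) = Pow(Add(Add(6, Mul(7, 106)), -20011), -1) = Pow(Add(Add(6, 742), -20011), -1) = Pow(Add(748, -20011), -1) = Pow(-19263, -1) = Rational(-1, 19263)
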